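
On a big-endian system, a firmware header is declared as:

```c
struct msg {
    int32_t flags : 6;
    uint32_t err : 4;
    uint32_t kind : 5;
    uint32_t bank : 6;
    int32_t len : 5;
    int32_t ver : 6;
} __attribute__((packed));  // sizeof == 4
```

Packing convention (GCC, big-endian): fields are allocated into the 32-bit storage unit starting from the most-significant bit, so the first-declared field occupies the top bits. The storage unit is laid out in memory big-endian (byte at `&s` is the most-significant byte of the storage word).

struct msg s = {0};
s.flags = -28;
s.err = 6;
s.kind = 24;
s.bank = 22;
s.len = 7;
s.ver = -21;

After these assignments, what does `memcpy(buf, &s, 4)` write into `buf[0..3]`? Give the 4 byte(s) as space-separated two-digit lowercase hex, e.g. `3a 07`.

91 b0 b1 eb

[26+:6] flags=-28 & 0x3f = 0x24; word=0x90000000
[22+:4] err=6 & 0xf = 0x6; word=0x91800000
[17+:5] kind=24 & 0x1f = 0x18; word=0x91b00000
[11+:6] bank=22 & 0x3f = 0x16; word=0x91b0b000
[6+:5] len=7 & 0x1f = 0x7; word=0x91b0b1c0
[0+:6] ver=-21 & 0x3f = 0x2b; word=0x91b0b1eb
word = 0x91b0b1eb → big-endian bytes:
  [0]=0x91  [1]=0xb0  [2]=0xb1  [3]=0xeb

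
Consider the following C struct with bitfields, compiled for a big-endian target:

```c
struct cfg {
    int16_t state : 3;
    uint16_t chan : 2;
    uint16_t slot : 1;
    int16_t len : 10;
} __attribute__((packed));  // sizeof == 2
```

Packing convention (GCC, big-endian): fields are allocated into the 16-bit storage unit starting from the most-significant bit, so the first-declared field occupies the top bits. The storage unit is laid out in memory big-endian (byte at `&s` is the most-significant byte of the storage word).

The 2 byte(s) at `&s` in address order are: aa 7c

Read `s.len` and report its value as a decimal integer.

-388

[0]=0xaa [1]=0x7c (big-endian) → word 0xaa7c
state [13+:3] = (word>>13) & 0x7 = 5
chan [11+:2] = (word>>11) & 0x3 = 1
slot [10+:1] = (word>>10) & 0x1 = 0
len [0+:10] = (word>>0) & 0x3ff = 636  ←
len signed 10b, MSB=1: 636 - 1024 = -388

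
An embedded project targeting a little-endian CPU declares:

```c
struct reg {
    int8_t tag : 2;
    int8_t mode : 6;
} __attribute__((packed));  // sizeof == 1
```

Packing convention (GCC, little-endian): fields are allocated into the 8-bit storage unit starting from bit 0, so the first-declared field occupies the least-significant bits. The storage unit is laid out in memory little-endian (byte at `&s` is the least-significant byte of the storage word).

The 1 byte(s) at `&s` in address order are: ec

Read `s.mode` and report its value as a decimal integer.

-5

[0]=0xec (little-endian) → word 0xec
tag:2 @ bit 0 → (0xec>>0)&0x3 = 0x0
mode:6 @ bit 2 → (0xec>>2)&0x3f = 0x3b  ←
mode signed 6b, MSB=1: 59 - 64 = -5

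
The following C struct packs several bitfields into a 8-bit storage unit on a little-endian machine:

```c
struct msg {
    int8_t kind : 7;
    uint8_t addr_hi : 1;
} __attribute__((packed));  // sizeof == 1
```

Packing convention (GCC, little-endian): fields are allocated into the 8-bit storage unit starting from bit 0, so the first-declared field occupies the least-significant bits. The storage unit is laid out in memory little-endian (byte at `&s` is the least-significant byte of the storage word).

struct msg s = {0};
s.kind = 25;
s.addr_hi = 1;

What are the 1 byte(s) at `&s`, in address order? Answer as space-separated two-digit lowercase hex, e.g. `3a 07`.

99

kind:7 = 25 → 0x19 << 0 → word 0x19
addr_hi:1 = 1 → 0x1 << 7 → word 0x99
word = 0x99 → little-endian bytes:
  [0]=0x99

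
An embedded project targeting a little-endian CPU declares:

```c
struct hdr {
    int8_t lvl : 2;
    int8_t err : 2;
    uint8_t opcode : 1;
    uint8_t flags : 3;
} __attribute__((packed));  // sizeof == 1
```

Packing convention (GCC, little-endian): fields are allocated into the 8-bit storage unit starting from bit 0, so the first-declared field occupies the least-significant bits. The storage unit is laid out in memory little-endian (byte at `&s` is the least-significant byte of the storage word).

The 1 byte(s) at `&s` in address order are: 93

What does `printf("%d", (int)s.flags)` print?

4

[0]=0x93 (little-endian) → word 0x93
lvl:2 @ bit 0 → (0x93>>0)&0x3 = 0x3
err:2 @ bit 2 → (0x93>>2)&0x3 = 0x0
opcode:1 @ bit 4 → (0x93>>4)&0x1 = 0x1
flags:3 @ bit 5 → (0x93>>5)&0x7 = 0x4  ←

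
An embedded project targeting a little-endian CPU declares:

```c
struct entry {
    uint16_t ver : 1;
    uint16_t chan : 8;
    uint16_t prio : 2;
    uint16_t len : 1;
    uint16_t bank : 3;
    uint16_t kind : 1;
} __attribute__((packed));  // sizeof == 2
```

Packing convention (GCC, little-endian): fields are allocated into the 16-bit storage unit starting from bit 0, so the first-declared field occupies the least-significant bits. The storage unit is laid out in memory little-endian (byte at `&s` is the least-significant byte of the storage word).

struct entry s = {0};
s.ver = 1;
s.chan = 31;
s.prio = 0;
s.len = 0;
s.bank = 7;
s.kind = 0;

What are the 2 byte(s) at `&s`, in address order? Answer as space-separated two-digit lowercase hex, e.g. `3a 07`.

[0+:1] ver=1 & 0x1 = 0x1; word=0x0001
[1+:8] chan=31 & 0xff = 0x1f; word=0x003f
[9+:2] prio=0 & 0x3 = 0x0; word=0x003f
[11+:1] len=0 & 0x1 = 0x0; word=0x003f
[12+:3] bank=7 & 0x7 = 0x7; word=0x703f
[15+:1] kind=0 & 0x1 = 0x0; word=0x703f
word = 0x703f → little-endian bytes:
  [0]=0x3f  [1]=0x70

3f 70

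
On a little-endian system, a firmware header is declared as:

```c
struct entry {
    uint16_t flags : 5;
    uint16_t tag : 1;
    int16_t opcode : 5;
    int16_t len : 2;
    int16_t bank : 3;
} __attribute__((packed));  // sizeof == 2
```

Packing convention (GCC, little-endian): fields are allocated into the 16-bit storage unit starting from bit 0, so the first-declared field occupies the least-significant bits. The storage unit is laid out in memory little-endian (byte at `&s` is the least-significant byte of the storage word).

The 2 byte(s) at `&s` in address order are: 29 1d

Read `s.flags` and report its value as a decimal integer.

[0]=0x29 [1]=0x1d (little-endian) → word 0x1d29
flags:5 @ bit 0 → (0x1d29>>0)&0x1f = 0x9  ←
tag:1 @ bit 5 → (0x1d29>>5)&0x1 = 0x1
opcode:5 @ bit 6 → (0x1d29>>6)&0x1f = 0x14
len:2 @ bit 11 → (0x1d29>>11)&0x3 = 0x3
bank:3 @ bit 13 → (0x1d29>>13)&0x7 = 0x0

9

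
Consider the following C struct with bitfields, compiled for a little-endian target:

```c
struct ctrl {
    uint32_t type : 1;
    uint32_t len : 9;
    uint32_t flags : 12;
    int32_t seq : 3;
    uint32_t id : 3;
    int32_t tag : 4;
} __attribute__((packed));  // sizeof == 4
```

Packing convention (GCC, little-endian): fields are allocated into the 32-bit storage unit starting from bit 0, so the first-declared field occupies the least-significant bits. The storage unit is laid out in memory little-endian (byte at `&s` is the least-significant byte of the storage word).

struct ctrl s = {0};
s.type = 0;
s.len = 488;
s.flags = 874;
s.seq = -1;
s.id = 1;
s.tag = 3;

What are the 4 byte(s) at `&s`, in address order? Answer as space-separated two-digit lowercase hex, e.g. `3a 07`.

type:1 = 0 → 0x0 << 0 → word 0x00000000
len:9 = 488 → 0x1e8 << 1 → word 0x000003d0
flags:12 = 874 → 0x36a << 10 → word 0x000dabd0
seq:3 = -1 → 0x7 << 22 → word 0x01cdabd0
id:3 = 1 → 0x1 << 25 → word 0x03cdabd0
tag:4 = 3 → 0x3 << 28 → word 0x33cdabd0
word = 0x33cdabd0 → little-endian bytes:
  [0]=0xd0  [1]=0xab  [2]=0xcd  [3]=0x33

d0 ab cd 33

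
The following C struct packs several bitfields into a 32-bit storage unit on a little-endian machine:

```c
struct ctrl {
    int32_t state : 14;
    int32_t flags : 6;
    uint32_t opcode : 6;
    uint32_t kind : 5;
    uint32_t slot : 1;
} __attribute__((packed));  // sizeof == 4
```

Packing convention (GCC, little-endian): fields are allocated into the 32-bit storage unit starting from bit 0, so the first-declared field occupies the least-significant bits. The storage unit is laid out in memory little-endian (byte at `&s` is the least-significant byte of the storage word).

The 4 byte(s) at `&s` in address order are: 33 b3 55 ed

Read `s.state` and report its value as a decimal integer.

[0]=0x33 [1]=0xb3 [2]=0x55 [3]=0xed (little-endian) → word 0xed55b333
state:14 @ bit 0 → (0xed55b333>>0)&0x3fff = 0x3333  ←
flags:6 @ bit 14 → (0xed55b333>>14)&0x3f = 0x16
opcode:6 @ bit 20 → (0xed55b333>>20)&0x3f = 0x15
kind:5 @ bit 26 → (0xed55b333>>26)&0x1f = 0x1b
slot:1 @ bit 31 → (0xed55b333>>31)&0x1 = 0x1
state signed 14b, MSB=1: 13107 - 16384 = -3277

-3277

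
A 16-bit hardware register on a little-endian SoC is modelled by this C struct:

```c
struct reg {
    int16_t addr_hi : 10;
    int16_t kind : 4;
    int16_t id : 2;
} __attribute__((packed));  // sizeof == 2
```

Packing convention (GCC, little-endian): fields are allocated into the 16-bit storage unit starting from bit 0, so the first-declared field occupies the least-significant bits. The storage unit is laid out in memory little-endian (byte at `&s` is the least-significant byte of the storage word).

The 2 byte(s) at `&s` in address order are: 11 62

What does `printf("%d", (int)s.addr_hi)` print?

-495

[0]=0x11 [1]=0x62 (little-endian) → word 0x6211
addr_hi:10 @ bit 0 → (0x6211>>0)&0x3ff = 0x211  ←
kind:4 @ bit 10 → (0x6211>>10)&0xf = 0x8
id:2 @ bit 14 → (0x6211>>14)&0x3 = 0x1
addr_hi signed 10b, MSB=1: 529 - 1024 = -495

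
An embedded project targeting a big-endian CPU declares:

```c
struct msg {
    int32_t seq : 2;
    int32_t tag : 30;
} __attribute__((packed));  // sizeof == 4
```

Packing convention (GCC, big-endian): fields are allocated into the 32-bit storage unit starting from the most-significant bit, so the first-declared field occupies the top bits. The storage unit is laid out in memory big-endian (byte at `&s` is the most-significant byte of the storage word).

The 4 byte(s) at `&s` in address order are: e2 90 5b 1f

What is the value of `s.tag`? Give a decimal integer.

-493855969

[0]=0xe2 [1]=0x90 [2]=0x5b [3]=0x1f (big-endian) → word 0xe2905b1f
seq:2 @ bit 30 → (0xe2905b1f>>30)&0x3 = 0x3
tag:30 @ bit 0 → (0xe2905b1f>>0)&0x3fffffff = 0x22905b1f  ←
tag signed 30b, MSB=1: 579885855 - 1073741824 = -493855969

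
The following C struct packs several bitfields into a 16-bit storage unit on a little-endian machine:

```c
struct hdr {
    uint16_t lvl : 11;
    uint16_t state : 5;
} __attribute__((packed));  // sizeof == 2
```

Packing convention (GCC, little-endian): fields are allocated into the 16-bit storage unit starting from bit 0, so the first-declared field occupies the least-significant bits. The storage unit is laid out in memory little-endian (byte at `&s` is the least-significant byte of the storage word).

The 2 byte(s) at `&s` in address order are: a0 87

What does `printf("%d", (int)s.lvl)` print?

[0]=0xa0 [1]=0x87 (little-endian) → word 0x87a0
lvl:11 @ bit 0 → (0x87a0>>0)&0x7ff = 0x7a0  ←
state:5 @ bit 11 → (0x87a0>>11)&0x1f = 0x10

1952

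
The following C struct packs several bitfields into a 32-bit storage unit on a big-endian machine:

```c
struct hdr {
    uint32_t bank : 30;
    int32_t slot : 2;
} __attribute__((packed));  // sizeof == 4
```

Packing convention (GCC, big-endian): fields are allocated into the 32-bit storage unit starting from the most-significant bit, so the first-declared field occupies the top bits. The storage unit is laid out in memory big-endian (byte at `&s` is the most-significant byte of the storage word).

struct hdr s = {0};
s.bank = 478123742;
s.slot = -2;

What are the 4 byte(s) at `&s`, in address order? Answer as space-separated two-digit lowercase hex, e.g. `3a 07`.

71 fe 5b 7a

bank (30b) val=478123742 bits=0x1c7f96de at bit 2: 0x71fe5b78
slot (2b) val=-2 bits=0x2 at bit 0: 0x71fe5b7a
word = 0x71fe5b7a → big-endian bytes:
  [0]=0x71  [1]=0xfe  [2]=0x5b  [3]=0x7a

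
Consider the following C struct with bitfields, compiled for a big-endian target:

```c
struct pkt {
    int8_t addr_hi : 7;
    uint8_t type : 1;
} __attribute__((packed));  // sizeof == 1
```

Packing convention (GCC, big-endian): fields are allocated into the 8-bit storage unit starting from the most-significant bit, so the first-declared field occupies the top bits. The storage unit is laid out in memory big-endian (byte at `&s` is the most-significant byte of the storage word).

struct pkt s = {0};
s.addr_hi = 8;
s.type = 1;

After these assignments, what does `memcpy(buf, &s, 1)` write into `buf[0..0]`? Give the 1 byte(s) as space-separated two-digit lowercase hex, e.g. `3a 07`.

[1+:7] addr_hi=8 & 0x7f = 0x8; word=0x10
[0+:1] type=1 & 0x1 = 0x1; word=0x11
word = 0x11 → big-endian bytes:
  [0]=0x11

11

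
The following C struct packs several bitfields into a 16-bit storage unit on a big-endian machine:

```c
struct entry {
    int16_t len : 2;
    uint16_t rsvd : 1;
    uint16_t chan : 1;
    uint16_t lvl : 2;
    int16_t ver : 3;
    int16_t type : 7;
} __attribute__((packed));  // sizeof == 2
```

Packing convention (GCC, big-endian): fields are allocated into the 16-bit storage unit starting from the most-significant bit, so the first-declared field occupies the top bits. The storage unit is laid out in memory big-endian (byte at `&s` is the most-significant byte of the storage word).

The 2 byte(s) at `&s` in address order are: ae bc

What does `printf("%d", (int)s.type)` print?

[0]=0xae [1]=0xbc (big-endian) → word 0xaebc
len:2 @ bit 14 → (0xaebc>>14)&0x3 = 0x2
rsvd:1 @ bit 13 → (0xaebc>>13)&0x1 = 0x1
chan:1 @ bit 12 → (0xaebc>>12)&0x1 = 0x0
lvl:2 @ bit 10 → (0xaebc>>10)&0x3 = 0x3
ver:3 @ bit 7 → (0xaebc>>7)&0x7 = 0x5
type:7 @ bit 0 → (0xaebc>>0)&0x7f = 0x3c  ←
type signed 7b, MSB=0: value = 60

60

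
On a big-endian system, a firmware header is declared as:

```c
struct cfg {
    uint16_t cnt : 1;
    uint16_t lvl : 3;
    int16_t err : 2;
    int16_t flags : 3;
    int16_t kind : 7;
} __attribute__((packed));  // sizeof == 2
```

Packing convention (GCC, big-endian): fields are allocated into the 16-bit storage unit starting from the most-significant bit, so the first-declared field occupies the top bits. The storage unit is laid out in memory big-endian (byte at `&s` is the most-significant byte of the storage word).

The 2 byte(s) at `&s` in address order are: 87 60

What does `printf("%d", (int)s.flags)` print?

-2

[0]=0x87 [1]=0x60 (big-endian) → word 0x8760
cnt:1 @ bit 15 → (0x8760>>15)&0x1 = 0x1
lvl:3 @ bit 12 → (0x8760>>12)&0x7 = 0x0
err:2 @ bit 10 → (0x8760>>10)&0x3 = 0x1
flags:3 @ bit 7 → (0x8760>>7)&0x7 = 0x6  ←
kind:7 @ bit 0 → (0x8760>>0)&0x7f = 0x60
flags signed 3b, MSB=1: 6 - 8 = -2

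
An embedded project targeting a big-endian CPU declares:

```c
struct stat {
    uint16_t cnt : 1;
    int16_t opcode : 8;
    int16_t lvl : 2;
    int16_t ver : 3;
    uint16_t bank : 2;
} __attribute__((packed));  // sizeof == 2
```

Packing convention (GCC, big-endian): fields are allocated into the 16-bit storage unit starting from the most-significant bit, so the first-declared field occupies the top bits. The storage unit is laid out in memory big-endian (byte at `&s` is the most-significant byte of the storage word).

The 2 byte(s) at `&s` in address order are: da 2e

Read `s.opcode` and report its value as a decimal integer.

[0]=0xda [1]=0x2e (big-endian) → word 0xda2e
cnt:1 @ bit 15 → (0xda2e>>15)&0x1 = 0x1
opcode:8 @ bit 7 → (0xda2e>>7)&0xff = 0xb4  ←
lvl:2 @ bit 5 → (0xda2e>>5)&0x3 = 0x1
ver:3 @ bit 2 → (0xda2e>>2)&0x7 = 0x3
bank:2 @ bit 0 → (0xda2e>>0)&0x3 = 0x2
opcode signed 8b, MSB=1: 180 - 256 = -76

-76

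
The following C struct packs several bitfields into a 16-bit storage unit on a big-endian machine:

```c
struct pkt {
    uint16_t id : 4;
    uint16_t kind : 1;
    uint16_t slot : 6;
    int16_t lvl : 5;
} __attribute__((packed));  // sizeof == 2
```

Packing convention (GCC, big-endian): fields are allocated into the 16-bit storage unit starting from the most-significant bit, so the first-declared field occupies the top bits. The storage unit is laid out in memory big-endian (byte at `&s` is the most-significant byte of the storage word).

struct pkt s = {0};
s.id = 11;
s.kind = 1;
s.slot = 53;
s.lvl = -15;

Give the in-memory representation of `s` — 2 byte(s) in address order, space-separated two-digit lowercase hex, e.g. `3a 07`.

id (4b) val=11 bits=0xb at bit 12: 0xb000
kind (1b) val=1 bits=0x1 at bit 11: 0xb800
slot (6b) val=53 bits=0x35 at bit 5: 0xbea0
lvl (5b) val=-15 bits=0x11 at bit 0: 0xbeb1
word = 0xbeb1 → big-endian bytes:
  [0]=0xbe  [1]=0xb1

be b1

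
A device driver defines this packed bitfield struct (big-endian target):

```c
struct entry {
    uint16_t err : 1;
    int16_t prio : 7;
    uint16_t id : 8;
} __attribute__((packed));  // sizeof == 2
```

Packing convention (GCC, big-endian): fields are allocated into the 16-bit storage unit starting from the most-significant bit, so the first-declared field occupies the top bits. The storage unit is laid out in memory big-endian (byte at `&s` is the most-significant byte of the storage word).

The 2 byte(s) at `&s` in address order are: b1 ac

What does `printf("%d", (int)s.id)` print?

[0]=0xb1 [1]=0xac (big-endian) → word 0xb1ac
err [15+:1] = (word>>15) & 0x1 = 1
prio [8+:7] = (word>>8) & 0x7f = 49
id [0+:8] = (word>>0) & 0xff = 172  ←

172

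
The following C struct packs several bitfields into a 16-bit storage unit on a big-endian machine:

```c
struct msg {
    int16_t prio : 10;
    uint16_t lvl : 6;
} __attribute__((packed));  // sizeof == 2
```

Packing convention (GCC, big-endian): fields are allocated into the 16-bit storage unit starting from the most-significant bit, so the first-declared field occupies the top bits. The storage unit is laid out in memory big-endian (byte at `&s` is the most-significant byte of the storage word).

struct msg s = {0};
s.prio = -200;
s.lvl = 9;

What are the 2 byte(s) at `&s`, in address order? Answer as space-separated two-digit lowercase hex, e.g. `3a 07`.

[6+:10] prio=-200 & 0x3ff = 0x338; word=0xce00
[0+:6] lvl=9 & 0x3f = 0x9; word=0xce09
word = 0xce09 → big-endian bytes:
  [0]=0xce  [1]=0x09

ce 09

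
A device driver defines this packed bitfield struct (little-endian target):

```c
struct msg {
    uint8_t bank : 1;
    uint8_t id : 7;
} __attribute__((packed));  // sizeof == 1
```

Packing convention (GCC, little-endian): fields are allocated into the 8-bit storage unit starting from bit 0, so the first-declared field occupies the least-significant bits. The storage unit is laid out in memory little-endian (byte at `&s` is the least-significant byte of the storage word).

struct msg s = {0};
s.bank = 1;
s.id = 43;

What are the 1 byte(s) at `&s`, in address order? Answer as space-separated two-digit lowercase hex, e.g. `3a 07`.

57

bank:1 = 1 → 0x1 << 0 → word 0x01
id:7 = 43 → 0x2b << 1 → word 0x57
word = 0x57 → little-endian bytes:
  [0]=0x57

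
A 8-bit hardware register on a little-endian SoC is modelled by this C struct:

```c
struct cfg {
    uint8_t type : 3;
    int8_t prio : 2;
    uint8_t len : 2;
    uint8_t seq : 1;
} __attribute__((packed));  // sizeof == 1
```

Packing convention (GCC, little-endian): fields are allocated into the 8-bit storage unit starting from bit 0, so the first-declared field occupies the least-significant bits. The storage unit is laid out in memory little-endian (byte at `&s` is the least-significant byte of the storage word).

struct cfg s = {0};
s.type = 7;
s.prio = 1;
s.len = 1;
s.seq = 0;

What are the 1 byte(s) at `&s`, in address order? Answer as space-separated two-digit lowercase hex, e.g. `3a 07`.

2f

type (3b) val=7 bits=0x7 at bit 0: 0x07
prio (2b) val=1 bits=0x1 at bit 3: 0x0f
len (2b) val=1 bits=0x1 at bit 5: 0x2f
seq (1b) val=0 bits=0x0 at bit 7: 0x2f
word = 0x2f → little-endian bytes:
  [0]=0x2f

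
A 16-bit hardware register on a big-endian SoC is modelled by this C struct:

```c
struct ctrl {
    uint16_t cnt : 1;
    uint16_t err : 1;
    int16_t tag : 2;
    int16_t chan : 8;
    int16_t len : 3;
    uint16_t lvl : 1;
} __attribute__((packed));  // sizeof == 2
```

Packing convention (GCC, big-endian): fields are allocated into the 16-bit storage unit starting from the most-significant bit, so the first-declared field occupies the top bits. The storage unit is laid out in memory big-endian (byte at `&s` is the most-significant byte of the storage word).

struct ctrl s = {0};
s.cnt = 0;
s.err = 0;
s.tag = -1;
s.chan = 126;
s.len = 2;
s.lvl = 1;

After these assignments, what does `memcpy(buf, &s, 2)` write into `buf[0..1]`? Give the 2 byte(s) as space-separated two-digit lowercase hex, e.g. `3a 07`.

37 e5

cnt (1b) val=0 bits=0x0 at bit 15: 0x0000
err (1b) val=0 bits=0x0 at bit 14: 0x0000
tag (2b) val=-1 bits=0x3 at bit 12: 0x3000
chan (8b) val=126 bits=0x7e at bit 4: 0x37e0
len (3b) val=2 bits=0x2 at bit 1: 0x37e4
lvl (1b) val=1 bits=0x1 at bit 0: 0x37e5
word = 0x37e5 → big-endian bytes:
  [0]=0x37  [1]=0xe5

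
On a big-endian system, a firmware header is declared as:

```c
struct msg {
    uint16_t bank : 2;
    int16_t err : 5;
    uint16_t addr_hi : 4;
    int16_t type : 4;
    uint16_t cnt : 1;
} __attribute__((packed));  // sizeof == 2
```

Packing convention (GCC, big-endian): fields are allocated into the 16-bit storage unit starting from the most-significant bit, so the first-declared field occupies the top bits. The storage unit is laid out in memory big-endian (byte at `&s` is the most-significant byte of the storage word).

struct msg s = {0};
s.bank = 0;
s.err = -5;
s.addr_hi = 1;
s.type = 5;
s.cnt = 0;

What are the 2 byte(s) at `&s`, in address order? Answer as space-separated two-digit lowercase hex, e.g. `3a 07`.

[14+:2] bank=0 & 0x3 = 0x0; word=0x0000
[9+:5] err=-5 & 0x1f = 0x1b; word=0x3600
[5+:4] addr_hi=1 & 0xf = 0x1; word=0x3620
[1+:4] type=5 & 0xf = 0x5; word=0x362a
[0+:1] cnt=0 & 0x1 = 0x0; word=0x362a
word = 0x362a → big-endian bytes:
  [0]=0x36  [1]=0x2a

36 2a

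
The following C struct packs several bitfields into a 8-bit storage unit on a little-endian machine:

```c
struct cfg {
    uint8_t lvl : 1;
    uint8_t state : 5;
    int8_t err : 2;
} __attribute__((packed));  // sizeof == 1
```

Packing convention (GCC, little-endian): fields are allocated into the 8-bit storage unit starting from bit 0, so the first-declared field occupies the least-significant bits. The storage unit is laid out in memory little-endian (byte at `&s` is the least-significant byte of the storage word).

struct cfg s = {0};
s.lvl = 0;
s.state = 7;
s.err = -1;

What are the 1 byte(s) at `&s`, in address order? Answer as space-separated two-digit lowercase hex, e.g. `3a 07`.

lvl (1b) val=0 bits=0x0 at bit 0: 0x00
state (5b) val=7 bits=0x7 at bit 1: 0x0e
err (2b) val=-1 bits=0x3 at bit 6: 0xce
word = 0xce → little-endian bytes:
  [0]=0xce

ce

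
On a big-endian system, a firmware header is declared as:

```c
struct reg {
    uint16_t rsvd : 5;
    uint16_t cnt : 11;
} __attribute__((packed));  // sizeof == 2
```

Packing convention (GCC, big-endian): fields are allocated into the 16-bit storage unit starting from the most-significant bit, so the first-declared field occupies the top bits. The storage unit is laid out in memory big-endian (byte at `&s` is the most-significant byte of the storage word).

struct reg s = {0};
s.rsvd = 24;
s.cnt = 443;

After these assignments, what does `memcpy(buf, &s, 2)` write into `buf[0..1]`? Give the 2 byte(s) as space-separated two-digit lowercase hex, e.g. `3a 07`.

c1 bb

[11+:5] rsvd=24 & 0x1f = 0x18; word=0xc000
[0+:11] cnt=443 & 0x7ff = 0x1bb; word=0xc1bb
word = 0xc1bb → big-endian bytes:
  [0]=0xc1  [1]=0xbb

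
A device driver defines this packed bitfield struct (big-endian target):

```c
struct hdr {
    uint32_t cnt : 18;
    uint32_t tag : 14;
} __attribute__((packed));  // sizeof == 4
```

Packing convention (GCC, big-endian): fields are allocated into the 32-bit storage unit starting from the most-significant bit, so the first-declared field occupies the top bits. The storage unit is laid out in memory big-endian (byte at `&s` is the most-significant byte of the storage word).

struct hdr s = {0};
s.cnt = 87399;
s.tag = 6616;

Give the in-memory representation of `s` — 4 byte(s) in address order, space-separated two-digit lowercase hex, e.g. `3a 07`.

55 59 d9 d8

cnt (18b) val=87399 bits=0x15567 at bit 14: 0x5559c000
tag (14b) val=6616 bits=0x19d8 at bit 0: 0x5559d9d8
word = 0x5559d9d8 → big-endian bytes:
  [0]=0x55  [1]=0x59  [2]=0xd9  [3]=0xd8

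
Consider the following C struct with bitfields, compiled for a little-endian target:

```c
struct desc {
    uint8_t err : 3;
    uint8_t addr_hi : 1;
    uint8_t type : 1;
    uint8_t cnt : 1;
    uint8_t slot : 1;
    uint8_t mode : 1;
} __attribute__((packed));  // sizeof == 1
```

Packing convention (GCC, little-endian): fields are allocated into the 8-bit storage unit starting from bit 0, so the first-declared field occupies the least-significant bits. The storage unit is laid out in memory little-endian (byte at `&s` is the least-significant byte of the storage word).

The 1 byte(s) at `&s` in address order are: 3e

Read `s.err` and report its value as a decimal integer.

[0]=0x3e (little-endian) → word 0x3e
err [0+:3] = (word>>0) & 0x7 = 6  ←
addr_hi [3+:1] = (word>>3) & 0x1 = 1
type [4+:1] = (word>>4) & 0x1 = 1
cnt [5+:1] = (word>>5) & 0x1 = 1
slot [6+:1] = (word>>6) & 0x1 = 0
mode [7+:1] = (word>>7) & 0x1 = 0

6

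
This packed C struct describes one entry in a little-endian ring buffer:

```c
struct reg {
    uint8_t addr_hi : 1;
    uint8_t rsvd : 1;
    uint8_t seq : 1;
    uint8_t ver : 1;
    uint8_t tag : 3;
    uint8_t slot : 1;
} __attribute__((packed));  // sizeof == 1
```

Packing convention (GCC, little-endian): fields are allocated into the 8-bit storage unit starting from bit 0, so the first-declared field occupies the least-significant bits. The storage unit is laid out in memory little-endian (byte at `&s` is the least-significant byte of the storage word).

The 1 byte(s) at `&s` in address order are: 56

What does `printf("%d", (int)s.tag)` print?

5

[0]=0x56 (little-endian) → word 0x56
addr_hi:1 @ bit 0 → (0x56>>0)&0x1 = 0x0
rsvd:1 @ bit 1 → (0x56>>1)&0x1 = 0x1
seq:1 @ bit 2 → (0x56>>2)&0x1 = 0x1
ver:1 @ bit 3 → (0x56>>3)&0x1 = 0x0
tag:3 @ bit 4 → (0x56>>4)&0x7 = 0x5  ←
slot:1 @ bit 7 → (0x56>>7)&0x1 = 0x0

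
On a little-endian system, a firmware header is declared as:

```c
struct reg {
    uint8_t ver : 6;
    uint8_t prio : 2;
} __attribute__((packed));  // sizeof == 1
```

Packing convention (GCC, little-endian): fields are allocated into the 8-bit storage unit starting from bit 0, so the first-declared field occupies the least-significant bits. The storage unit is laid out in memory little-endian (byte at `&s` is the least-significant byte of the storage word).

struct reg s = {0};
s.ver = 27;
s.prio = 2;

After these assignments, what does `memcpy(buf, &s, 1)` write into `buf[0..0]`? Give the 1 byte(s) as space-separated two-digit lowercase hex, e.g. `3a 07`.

ver (6b) val=27 bits=0x1b at bit 0: 0x1b
prio (2b) val=2 bits=0x2 at bit 6: 0x9b
word = 0x9b → little-endian bytes:
  [0]=0x9b

9b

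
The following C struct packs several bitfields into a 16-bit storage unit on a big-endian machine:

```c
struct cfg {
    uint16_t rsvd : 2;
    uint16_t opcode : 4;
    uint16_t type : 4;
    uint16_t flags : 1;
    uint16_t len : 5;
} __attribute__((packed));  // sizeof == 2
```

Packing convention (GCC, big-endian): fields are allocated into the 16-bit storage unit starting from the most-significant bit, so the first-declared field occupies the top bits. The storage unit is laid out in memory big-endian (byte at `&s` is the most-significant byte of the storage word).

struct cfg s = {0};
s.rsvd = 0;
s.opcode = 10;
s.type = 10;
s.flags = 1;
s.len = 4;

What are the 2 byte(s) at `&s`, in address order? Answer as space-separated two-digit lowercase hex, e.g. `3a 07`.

2a a4

rsvd:2 = 0 → 0x0 << 14 → word 0x0000
opcode:4 = 10 → 0xa << 10 → word 0x2800
type:4 = 10 → 0xa << 6 → word 0x2a80
flags:1 = 1 → 0x1 << 5 → word 0x2aa0
len:5 = 4 → 0x4 << 0 → word 0x2aa4
word = 0x2aa4 → big-endian bytes:
  [0]=0x2a  [1]=0xa4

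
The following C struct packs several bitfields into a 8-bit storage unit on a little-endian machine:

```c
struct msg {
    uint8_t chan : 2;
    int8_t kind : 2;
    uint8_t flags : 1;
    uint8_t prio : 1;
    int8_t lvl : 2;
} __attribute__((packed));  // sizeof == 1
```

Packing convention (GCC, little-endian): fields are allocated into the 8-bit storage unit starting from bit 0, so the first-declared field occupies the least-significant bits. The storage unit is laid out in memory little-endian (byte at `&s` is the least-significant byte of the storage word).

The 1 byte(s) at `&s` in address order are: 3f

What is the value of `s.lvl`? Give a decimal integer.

[0]=0x3f (little-endian) → word 0x3f
chan [0+:2] = (word>>0) & 0x3 = 3
kind [2+:2] = (word>>2) & 0x3 = 3
flags [4+:1] = (word>>4) & 0x1 = 1
prio [5+:1] = (word>>5) & 0x1 = 1
lvl [6+:2] = (word>>6) & 0x3 = 0  ←
lvl signed 2b, MSB=0: value = 0

0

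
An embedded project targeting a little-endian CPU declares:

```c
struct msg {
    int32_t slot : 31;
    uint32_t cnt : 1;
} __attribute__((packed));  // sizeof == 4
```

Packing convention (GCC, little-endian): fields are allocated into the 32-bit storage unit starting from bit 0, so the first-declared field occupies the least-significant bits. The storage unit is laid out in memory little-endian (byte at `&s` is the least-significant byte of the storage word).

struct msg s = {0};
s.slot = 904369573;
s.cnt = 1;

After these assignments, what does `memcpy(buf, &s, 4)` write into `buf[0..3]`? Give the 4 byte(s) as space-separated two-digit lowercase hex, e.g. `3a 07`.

[0+:31] slot=904369573 & 0x7fffffff = 0x35e795a5; word=0x35e795a5
[31+:1] cnt=1 & 0x1 = 0x1; word=0xb5e795a5
word = 0xb5e795a5 → little-endian bytes:
  [0]=0xa5  [1]=0x95  [2]=0xe7  [3]=0xb5

a5 95 e7 b5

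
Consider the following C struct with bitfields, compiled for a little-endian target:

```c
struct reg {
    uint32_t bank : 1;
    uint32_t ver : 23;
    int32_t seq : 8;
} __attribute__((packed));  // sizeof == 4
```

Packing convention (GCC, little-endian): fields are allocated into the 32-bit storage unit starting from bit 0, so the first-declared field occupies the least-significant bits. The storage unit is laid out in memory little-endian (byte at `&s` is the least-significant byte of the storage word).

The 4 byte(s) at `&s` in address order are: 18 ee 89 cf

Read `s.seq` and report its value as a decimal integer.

-49

[0]=0x18 [1]=0xee [2]=0x89 [3]=0xcf (little-endian) → word 0xcf89ee18
bank:1 @ bit 0 → (0xcf89ee18>>0)&0x1 = 0x0
ver:23 @ bit 1 → (0xcf89ee18>>1)&0x7fffff = 0x44f70c
seq:8 @ bit 24 → (0xcf89ee18>>24)&0xff = 0xcf  ←
seq signed 8b, MSB=1: 207 - 256 = -49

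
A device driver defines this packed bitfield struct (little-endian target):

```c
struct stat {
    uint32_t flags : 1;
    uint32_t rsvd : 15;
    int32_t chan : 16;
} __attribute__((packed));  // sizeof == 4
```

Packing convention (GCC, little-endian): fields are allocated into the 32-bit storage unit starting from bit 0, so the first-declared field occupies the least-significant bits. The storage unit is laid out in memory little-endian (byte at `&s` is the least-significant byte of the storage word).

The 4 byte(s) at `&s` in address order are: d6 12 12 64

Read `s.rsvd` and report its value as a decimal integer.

[0]=0xd6 [1]=0x12 [2]=0x12 [3]=0x64 (little-endian) → word 0x641212d6
flags [0+:1] = (word>>0) & 0x1 = 0
rsvd [1+:15] = (word>>1) & 0x7fff = 2411  ←
chan [16+:16] = (word>>16) & 0xffff = 25618

2411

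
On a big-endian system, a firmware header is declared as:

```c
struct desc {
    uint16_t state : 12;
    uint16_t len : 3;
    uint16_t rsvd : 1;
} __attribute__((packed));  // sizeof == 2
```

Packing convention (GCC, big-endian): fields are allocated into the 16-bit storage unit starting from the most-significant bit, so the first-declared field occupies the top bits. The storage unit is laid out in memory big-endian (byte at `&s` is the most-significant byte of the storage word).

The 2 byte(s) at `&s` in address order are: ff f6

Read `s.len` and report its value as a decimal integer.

3

[0]=0xff [1]=0xf6 (big-endian) → word 0xfff6
state [4+:12] = (word>>4) & 0xfff = 4095
len [1+:3] = (word>>1) & 0x7 = 3  ←
rsvd [0+:1] = (word>>0) & 0x1 = 0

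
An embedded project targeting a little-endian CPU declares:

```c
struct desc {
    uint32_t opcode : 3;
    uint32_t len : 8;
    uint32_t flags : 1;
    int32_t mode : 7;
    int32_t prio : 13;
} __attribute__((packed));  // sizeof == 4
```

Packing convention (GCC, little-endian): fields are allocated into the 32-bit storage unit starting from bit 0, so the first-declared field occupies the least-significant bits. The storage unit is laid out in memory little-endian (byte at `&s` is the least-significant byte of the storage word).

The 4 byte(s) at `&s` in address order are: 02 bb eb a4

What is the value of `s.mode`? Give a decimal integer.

59

[0]=0x02 [1]=0xbb [2]=0xeb [3]=0xa4 (little-endian) → word 0xa4ebbb02
opcode [0+:3] = (word>>0) & 0x7 = 2
len [3+:8] = (word>>3) & 0xff = 96
flags [11+:1] = (word>>11) & 0x1 = 1
mode [12+:7] = (word>>12) & 0x7f = 59  ←
prio [19+:13] = (word>>19) & 0x1fff = 5277
mode signed 7b, MSB=0: value = 59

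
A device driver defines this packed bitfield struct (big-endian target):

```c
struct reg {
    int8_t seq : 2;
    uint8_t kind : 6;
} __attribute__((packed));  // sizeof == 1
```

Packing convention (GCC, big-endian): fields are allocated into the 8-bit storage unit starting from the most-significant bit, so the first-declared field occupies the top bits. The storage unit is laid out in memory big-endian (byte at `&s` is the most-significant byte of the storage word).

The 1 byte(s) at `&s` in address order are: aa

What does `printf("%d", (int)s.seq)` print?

[0]=0xaa (big-endian) → word 0xaa
seq:2 @ bit 6 → (0xaa>>6)&0x3 = 0x2  ←
kind:6 @ bit 0 → (0xaa>>0)&0x3f = 0x2a
seq signed 2b, MSB=1: 2 - 4 = -2

-2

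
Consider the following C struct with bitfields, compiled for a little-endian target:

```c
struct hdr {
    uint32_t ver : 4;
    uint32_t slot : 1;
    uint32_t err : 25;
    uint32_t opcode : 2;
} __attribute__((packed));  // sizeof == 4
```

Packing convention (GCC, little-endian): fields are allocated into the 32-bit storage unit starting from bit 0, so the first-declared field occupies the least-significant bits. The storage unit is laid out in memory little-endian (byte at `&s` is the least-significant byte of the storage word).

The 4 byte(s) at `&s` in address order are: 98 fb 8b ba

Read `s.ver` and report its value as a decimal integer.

8

[0]=0x98 [1]=0xfb [2]=0x8b [3]=0xba (little-endian) → word 0xba8bfb98
ver [0+:4] = (word>>0) & 0xf = 8  ←
slot [4+:1] = (word>>4) & 0x1 = 1
err [5+:25] = (word>>5) & 0x1ffffff = 30695388
opcode [30+:2] = (word>>30) & 0x3 = 2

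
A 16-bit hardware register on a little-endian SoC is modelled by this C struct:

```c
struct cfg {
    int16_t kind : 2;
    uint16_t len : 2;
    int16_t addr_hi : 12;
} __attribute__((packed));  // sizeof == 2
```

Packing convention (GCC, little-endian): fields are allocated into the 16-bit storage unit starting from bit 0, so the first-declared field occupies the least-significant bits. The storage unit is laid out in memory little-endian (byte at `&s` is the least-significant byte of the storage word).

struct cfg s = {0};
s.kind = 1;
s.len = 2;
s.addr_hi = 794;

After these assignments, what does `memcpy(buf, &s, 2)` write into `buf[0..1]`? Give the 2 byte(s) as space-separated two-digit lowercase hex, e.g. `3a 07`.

a9 31

kind:2 = 1 → 0x1 << 0 → word 0x0001
len:2 = 2 → 0x2 << 2 → word 0x0009
addr_hi:12 = 794 → 0x31a << 4 → word 0x31a9
word = 0x31a9 → little-endian bytes:
  [0]=0xa9  [1]=0x31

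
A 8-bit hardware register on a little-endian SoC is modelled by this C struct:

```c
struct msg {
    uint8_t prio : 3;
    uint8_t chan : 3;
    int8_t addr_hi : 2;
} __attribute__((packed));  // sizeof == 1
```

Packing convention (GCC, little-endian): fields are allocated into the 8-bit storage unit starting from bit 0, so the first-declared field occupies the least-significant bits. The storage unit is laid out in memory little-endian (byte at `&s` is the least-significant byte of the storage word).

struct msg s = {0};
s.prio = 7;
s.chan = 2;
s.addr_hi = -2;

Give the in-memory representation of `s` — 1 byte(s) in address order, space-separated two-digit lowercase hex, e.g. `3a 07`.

prio:3 = 7 → 0x7 << 0 → word 0x07
chan:3 = 2 → 0x2 << 3 → word 0x17
addr_hi:2 = -2 → 0x2 << 6 → word 0x97
word = 0x97 → little-endian bytes:
  [0]=0x97

97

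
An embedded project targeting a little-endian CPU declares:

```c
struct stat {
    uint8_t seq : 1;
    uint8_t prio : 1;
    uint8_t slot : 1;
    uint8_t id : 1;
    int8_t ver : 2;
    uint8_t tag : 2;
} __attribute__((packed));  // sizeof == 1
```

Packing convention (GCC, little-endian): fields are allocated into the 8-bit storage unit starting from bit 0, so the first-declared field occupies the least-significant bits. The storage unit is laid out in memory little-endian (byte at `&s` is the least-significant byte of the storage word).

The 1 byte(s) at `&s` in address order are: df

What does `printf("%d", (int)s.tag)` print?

[0]=0xdf (little-endian) → word 0xdf
seq [0+:1] = (word>>0) & 0x1 = 1
prio [1+:1] = (word>>1) & 0x1 = 1
slot [2+:1] = (word>>2) & 0x1 = 1
id [3+:1] = (word>>3) & 0x1 = 1
ver [4+:2] = (word>>4) & 0x3 = 1
tag [6+:2] = (word>>6) & 0x3 = 3  ←

3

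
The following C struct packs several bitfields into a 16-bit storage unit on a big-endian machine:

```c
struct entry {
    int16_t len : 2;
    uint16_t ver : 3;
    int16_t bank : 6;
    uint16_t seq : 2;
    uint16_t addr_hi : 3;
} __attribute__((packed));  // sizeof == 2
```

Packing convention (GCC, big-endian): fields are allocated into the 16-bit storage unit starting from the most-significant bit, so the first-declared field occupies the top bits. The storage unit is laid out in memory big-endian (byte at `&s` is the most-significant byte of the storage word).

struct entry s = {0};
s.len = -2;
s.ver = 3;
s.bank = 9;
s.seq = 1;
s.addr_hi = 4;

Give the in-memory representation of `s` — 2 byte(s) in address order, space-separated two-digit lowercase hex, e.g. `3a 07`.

99 2c

len (2b) val=-2 bits=0x2 at bit 14: 0x8000
ver (3b) val=3 bits=0x3 at bit 11: 0x9800
bank (6b) val=9 bits=0x9 at bit 5: 0x9920
seq (2b) val=1 bits=0x1 at bit 3: 0x9928
addr_hi (3b) val=4 bits=0x4 at bit 0: 0x992c
word = 0x992c → big-endian bytes:
  [0]=0x99  [1]=0x2c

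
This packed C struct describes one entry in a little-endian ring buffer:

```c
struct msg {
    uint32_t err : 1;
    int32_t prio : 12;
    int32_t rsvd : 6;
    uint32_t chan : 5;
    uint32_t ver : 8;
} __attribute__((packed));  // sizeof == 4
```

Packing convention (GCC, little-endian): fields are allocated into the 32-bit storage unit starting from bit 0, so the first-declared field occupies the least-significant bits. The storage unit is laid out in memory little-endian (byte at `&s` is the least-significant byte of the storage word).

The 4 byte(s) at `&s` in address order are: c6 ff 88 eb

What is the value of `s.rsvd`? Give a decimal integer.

7

[0]=0xc6 [1]=0xff [2]=0x88 [3]=0xeb (little-endian) → word 0xeb88ffc6
err [0+:1] = (word>>0) & 0x1 = 0
prio [1+:12] = (word>>1) & 0xfff = 4067
rsvd [13+:6] = (word>>13) & 0x3f = 7  ←
chan [19+:5] = (word>>19) & 0x1f = 17
ver [24+:8] = (word>>24) & 0xff = 235
rsvd signed 6b, MSB=0: value = 7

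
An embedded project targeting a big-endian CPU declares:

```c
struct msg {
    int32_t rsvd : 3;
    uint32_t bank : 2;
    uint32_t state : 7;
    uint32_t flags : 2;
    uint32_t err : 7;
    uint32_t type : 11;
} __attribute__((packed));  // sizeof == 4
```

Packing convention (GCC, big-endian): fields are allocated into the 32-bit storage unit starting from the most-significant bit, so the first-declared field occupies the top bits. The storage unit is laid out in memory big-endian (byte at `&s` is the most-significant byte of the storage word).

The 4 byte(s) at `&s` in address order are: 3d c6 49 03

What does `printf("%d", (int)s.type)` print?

[0]=0x3d [1]=0xc6 [2]=0x49 [3]=0x03 (big-endian) → word 0x3dc64903
rsvd [29+:3] = (word>>29) & 0x7 = 1
bank [27+:2] = (word>>27) & 0x3 = 3
state [20+:7] = (word>>20) & 0x7f = 92
flags [18+:2] = (word>>18) & 0x3 = 1
err [11+:7] = (word>>11) & 0x7f = 73
type [0+:11] = (word>>0) & 0x7ff = 259  ←

259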